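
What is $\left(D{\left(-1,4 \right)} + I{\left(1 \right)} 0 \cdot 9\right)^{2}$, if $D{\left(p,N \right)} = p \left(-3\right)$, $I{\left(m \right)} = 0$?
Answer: $9$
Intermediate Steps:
$D{\left(p,N \right)} = - 3 p$
$\left(D{\left(-1,4 \right)} + I{\left(1 \right)} 0 \cdot 9\right)^{2} = \left(\left(-3\right) \left(-1\right) + 0 \cdot 0 \cdot 9\right)^{2} = \left(3 + 0 \cdot 9\right)^{2} = \left(3 + 0\right)^{2} = 3^{2} = 9$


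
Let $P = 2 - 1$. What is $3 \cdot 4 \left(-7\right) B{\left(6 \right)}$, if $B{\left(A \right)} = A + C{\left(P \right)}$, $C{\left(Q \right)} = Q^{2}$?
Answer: $-588$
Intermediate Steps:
$P = 1$ ($P = 2 - 1 = 1$)
$B{\left(A \right)} = 1 + A$ ($B{\left(A \right)} = A + 1^{2} = A + 1 = 1 + A$)
$3 \cdot 4 \left(-7\right) B{\left(6 \right)} = 3 \cdot 4 \left(-7\right) \left(1 + 6\right) = 3 \left(-28\right) 7 = \left(-84\right) 7 = -588$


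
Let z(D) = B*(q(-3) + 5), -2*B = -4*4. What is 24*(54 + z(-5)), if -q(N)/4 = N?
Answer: 4560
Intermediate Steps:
q(N) = -4*N
B = 8 (B = -(-2)*4 = -½*(-16) = 8)
z(D) = 136 (z(D) = 8*(-4*(-3) + 5) = 8*(12 + 5) = 8*17 = 136)
24*(54 + z(-5)) = 24*(54 + 136) = 24*190 = 4560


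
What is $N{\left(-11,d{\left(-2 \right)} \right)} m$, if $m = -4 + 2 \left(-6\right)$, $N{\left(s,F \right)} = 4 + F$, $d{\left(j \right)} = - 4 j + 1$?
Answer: $-208$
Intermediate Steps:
$d{\left(j \right)} = 1 - 4 j$
$m = -16$ ($m = -4 - 12 = -16$)
$N{\left(-11,d{\left(-2 \right)} \right)} m = \left(4 + \left(1 - -8\right)\right) \left(-16\right) = \left(4 + \left(1 + 8\right)\right) \left(-16\right) = \left(4 + 9\right) \left(-16\right) = 13 \left(-16\right) = -208$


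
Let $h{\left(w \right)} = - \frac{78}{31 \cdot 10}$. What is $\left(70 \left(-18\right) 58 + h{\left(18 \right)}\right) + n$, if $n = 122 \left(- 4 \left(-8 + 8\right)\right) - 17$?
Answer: $- \frac{11330074}{155} \approx -73097.0$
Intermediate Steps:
$h{\left(w \right)} = - \frac{39}{155}$ ($h{\left(w \right)} = - \frac{78}{310} = \left(-78\right) \frac{1}{310} = - \frac{39}{155}$)
$n = -17$ ($n = 122 \left(\left(-4\right) 0\right) - 17 = 122 \cdot 0 - 17 = 0 - 17 = -17$)
$\left(70 \left(-18\right) 58 + h{\left(18 \right)}\right) + n = \left(70 \left(-18\right) 58 - \frac{39}{155}\right) - 17 = \left(\left(-1260\right) 58 - \frac{39}{155}\right) - 17 = \left(-73080 - \frac{39}{155}\right) - 17 = - \frac{11327439}{155} - 17 = - \frac{11330074}{155}$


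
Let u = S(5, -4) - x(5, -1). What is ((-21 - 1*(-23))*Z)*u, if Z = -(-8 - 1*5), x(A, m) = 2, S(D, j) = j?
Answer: -156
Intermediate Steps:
u = -6 (u = -4 - 1*2 = -4 - 2 = -6)
Z = 13 (Z = -(-8 - 5) = -1*(-13) = 13)
((-21 - 1*(-23))*Z)*u = ((-21 - 1*(-23))*13)*(-6) = ((-21 + 23)*13)*(-6) = (2*13)*(-6) = 26*(-6) = -156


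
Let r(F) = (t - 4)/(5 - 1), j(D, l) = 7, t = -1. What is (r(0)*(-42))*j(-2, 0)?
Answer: 735/2 ≈ 367.50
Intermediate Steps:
r(F) = -5/4 (r(F) = (-1 - 4)/(5 - 1) = -5/4)
(r(0)*(-42))*j(-2, 0) = -5/4*(-42)*7 = (105/2)*7 = 735/2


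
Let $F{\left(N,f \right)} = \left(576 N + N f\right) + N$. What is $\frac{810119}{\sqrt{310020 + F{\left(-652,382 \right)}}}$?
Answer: $- \frac{810119 i \sqrt{19703}}{78812} \approx - 1442.9 i$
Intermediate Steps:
$F{\left(N,f \right)} = 577 N + N f$
$\frac{810119}{\sqrt{310020 + F{\left(-652,382 \right)}}} = \frac{810119}{\sqrt{310020 - 652 \left(577 + 382\right)}} = \frac{810119}{\sqrt{310020 - 625268}} = \frac{810119}{\sqrt{-315248}} = \frac{810119}{4 i \sqrt{19703}} = 810119 \left(- \frac{i \sqrt{19703}}{78812}\right) = - \frac{810119 i \sqrt{19703}}{78812}$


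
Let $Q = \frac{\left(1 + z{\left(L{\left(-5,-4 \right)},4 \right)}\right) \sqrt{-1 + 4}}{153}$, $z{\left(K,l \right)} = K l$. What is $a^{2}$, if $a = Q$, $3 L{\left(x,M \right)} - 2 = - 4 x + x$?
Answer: $\frac{5041}{70227} \approx 0.071782$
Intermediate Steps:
$L{\left(x,M \right)} = \frac{2}{3} - x$ ($L{\left(x,M \right)} = \frac{2}{3} + \frac{- 4 x + x}{3} = \frac{2}{3} + \frac{\left(-3\right) x}{3} = \frac{2}{3} - x$)
$Q = \frac{71 \sqrt{3}}{459}$ ($Q = \frac{\left(1 + \left(\frac{2}{3} - -5\right) 4\right) \sqrt{-1 + 4}}{153} = \left(1 + \left(\frac{2}{3} + 5\right) 4\right) \sqrt{3} \cdot \frac{1}{153} = \left(1 + \frac{17}{3} \cdot 4\right) \sqrt{3} \cdot \frac{1}{153} = \left(1 + \frac{68}{3}\right) \sqrt{3} \cdot \frac{1}{153} = \frac{71 \sqrt{3}}{3} \cdot \frac{1}{153} = \frac{71 \sqrt{3}}{459} \approx 0.26792$)
$a = \frac{71 \sqrt{3}}{459} \approx 0.26792$
$a^{2} = \left(\frac{71 \sqrt{3}}{459}\right)^{2} = \frac{5041}{70227}$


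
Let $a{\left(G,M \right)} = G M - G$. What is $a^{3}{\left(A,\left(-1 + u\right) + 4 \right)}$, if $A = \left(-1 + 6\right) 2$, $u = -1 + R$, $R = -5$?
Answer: $-64000$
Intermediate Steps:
$u = -6$ ($u = -1 - 5 = -6$)
$A = 10$ ($A = 5 \cdot 2 = 10$)
$a{\left(G,M \right)} = - G + G M$
$a^{3}{\left(A,\left(-1 + u\right) + 4 \right)} = \left(10 \left(-1 + \left(\left(-1 - 6\right) + 4\right)\right)\right)^{3} = \left(10 \left(-1 + \left(-7 + 4\right)\right)\right)^{3} = \left(10 \left(-1 - 3\right)\right)^{3} = \left(10 \left(-4\right)\right)^{3} = \left(-40\right)^{3} = -64000$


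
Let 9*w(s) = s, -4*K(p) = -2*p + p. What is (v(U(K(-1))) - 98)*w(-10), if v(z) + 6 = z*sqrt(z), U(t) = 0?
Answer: 1040/9 ≈ 115.56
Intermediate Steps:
K(p) = p/4 (K(p) = -(-2*p + p)/4 = -(-1)*p/4 = p/4)
v(z) = -6 + z**(3/2) (v(z) = -6 + z*sqrt(z) = -6 + z**(3/2))
w(s) = s/9
(v(U(K(-1))) - 98)*w(-10) = ((-6 + 0**(3/2)) - 98)*((1/9)*(-10)) = ((-6 + 0) - 98)*(-10/9) = (-6 - 98)*(-10/9) = -104*(-10/9) = 1040/9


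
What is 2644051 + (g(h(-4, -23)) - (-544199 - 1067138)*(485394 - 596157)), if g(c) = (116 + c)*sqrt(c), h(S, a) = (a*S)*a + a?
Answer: -178473876080 - 2023*I*sqrt(2139) ≈ -1.7847e+11 - 93562.0*I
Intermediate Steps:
h(S, a) = a + S*a**2 (h(S, a) = (S*a)*a + a = S*a**2 + a = a + S*a**2)
g(c) = sqrt(c)*(116 + c)
2644051 + (g(h(-4, -23)) - (-544199 - 1067138)*(485394 - 596157)) = 2644051 + (sqrt(-23*(1 - 4*(-23)))*(116 - 23*(1 - 4*(-23))) - (-544199 - 1067138)*(485394 - 596157)) = 2644051 + (sqrt(-23*(1 + 92))*(116 - 23*(1 + 92)) - (-1611337)*(-110763)) = 2644051 + (sqrt(-23*93)*(116 - 23*93) - 1*178476520131) = 2644051 + (sqrt(-2139)*(116 - 2139) - 178476520131) = 2644051 + ((I*sqrt(2139))*(-2023) - 178476520131) = 2644051 + (-2023*I*sqrt(2139) - 178476520131) = 2644051 + (-178476520131 - 2023*I*sqrt(2139)) = -178473876080 - 2023*I*sqrt(2139)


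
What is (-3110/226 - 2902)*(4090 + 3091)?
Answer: -2366003061/113 ≈ -2.0938e+7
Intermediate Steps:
(-3110/226 - 2902)*(4090 + 3091) = (-3110*1/226 - 2902)*7181 = (-1555/113 - 2902)*7181 = -329481/113*7181 = -2366003061/113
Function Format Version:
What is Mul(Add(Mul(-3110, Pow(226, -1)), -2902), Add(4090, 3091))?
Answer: Rational(-2366003061, 113) ≈ -2.0938e+7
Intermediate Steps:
Mul(Add(Mul(-3110, Pow(226, -1)), -2902), Add(4090, 3091)) = Mul(Add(Mul(-3110, Rational(1, 226)), -2902), 7181) = Mul(Add(Rational(-1555, 113), -2902), 7181) = Mul(Rational(-329481, 113), 7181) = Rational(-2366003061, 113)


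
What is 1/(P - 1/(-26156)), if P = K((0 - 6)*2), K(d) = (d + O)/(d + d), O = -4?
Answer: 78468/52315 ≈ 1.4999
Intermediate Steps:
K(d) = (-4 + d)/(2*d) (K(d) = (d - 4)/(d + d) = (-4 + d)/((2*d)) = (-4 + d)*(1/(2*d)) = (-4 + d)/(2*d))
P = ⅔ (P = (-4 + (0 - 6)*2)/(2*(((0 - 6)*2))) = (-4 - 6*2)/(2*((-6*2))) = (½)*(-4 - 12)/(-12) = (½)*(-1/12)*(-16) = ⅔ ≈ 0.66667)
1/(P - 1/(-26156)) = 1/(⅔ - 1/(-26156)) = 1/(⅔ - 1*(-1/26156)) = 1/(⅔ + 1/26156) = 1/(52315/78468) = 78468/52315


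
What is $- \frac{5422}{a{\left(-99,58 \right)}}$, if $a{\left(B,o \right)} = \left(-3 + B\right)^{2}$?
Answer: $- \frac{2711}{5202} \approx -0.52115$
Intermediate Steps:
$- \frac{5422}{a{\left(-99,58 \right)}} = - \frac{5422}{\left(-3 - 99\right)^{2}} = - \frac{5422}{\left(-102\right)^{2}} = - \frac{5422}{10404} = \left(-5422\right) \frac{1}{10404} = - \frac{2711}{5202}$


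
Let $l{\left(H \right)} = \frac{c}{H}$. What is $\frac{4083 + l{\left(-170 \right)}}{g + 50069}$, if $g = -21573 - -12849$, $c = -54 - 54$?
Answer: $\frac{347109}{3514325} \approx 0.09877$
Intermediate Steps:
$c = -108$
$l{\left(H \right)} = - \frac{108}{H}$
$g = -8724$ ($g = -21573 + 12849 = -8724$)
$\frac{4083 + l{\left(-170 \right)}}{g + 50069} = \frac{4083 - \frac{108}{-170}}{-8724 + 50069} = \frac{4083 - - \frac{54}{85}}{41345} = \left(4083 + \frac{54}{85}\right) \frac{1}{41345} = \frac{347109}{85} \cdot \frac{1}{41345} = \frac{347109}{3514325}$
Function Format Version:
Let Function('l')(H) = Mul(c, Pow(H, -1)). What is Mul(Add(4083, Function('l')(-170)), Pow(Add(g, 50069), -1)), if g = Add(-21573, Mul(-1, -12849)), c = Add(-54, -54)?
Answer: Rational(347109, 3514325) ≈ 0.098770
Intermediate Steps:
c = -108
Function('l')(H) = Mul(-108, Pow(H, -1))
g = -8724 (g = Add(-21573, 12849) = -8724)
Mul(Add(4083, Function('l')(-170)), Pow(Add(g, 50069), -1)) = Mul(Add(4083, Mul(-108, Pow(-170, -1))), Pow(Add(-8724, 50069), -1)) = Mul(Add(4083, Mul(-108, Rational(-1, 170))), Pow(41345, -1)) = Mul(Add(4083, Rational(54, 85)), Rational(1, 41345)) = Mul(Rational(347109, 85), Rational(1, 41345)) = Rational(347109, 3514325)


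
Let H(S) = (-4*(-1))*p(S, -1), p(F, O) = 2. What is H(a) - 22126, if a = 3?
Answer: -22118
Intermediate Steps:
H(S) = 8 (H(S) = -4*(-1)*2 = 4*2 = 8)
H(a) - 22126 = 8 - 22126 = -22118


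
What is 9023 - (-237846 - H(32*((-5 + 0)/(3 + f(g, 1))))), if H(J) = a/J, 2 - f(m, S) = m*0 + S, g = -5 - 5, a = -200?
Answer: 246874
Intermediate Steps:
g = -10
f(m, S) = 2 - S (f(m, S) = 2 - (m*0 + S) = 2 - (0 + S) = 2 - S)
H(J) = -200/J
9023 - (-237846 - H(32*((-5 + 0)/(3 + f(g, 1))))) = 9023 - (-237846 - (-200)/(32*((-5 + 0)/(3 + (2 - 1*1))))) = 9023 - (-237846 - (-200)/(32*(-5/(3 + (2 - 1))))) = 9023 - (-237846 - (-200)/(32*(-5/(3 + 1)))) = 9023 - (-237846 - (-200)/(32*(-5/4))) = 9023 - (-237846 - (-200)/(-40)) = 9023 - (-237846 - (-200)*(-1)/40) = 9023 - (-237846 - 1*5) = 9023 - (-237846 - 5) = 9023 - 1*(-237851) = 9023 + 237851 = 246874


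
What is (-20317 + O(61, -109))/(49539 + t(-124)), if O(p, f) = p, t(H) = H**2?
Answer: -20256/64915 ≈ -0.31204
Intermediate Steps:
(-20317 + O(61, -109))/(49539 + t(-124)) = (-20317 + 61)/(49539 + (-124)**2) = -20256/(49539 + 15376) = -20256/64915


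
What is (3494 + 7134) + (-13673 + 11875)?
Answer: 8830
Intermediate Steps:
(3494 + 7134) + (-13673 + 11875) = 10628 - 1798 = 8830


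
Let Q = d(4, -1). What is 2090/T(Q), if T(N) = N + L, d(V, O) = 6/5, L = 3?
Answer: 10450/21 ≈ 497.62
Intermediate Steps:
d(V, O) = 6/5 (d(V, O) = 6*(⅕) = 6/5)
Q = 6/5 ≈ 1.2000
T(N) = 3 + N (T(N) = N + 3 = 3 + N)
2090/T(Q) = 2090/(3 + 6/5) = 2090/(21/5) = 2090*(5/21) = 10450/21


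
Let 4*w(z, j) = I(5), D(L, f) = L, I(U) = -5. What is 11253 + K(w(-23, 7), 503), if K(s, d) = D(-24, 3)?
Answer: 11229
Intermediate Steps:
w(z, j) = -5/4 (w(z, j) = (¼)*(-5) = -5/4)
K(s, d) = -24
11253 + K(w(-23, 7), 503) = 11253 - 24 = 11229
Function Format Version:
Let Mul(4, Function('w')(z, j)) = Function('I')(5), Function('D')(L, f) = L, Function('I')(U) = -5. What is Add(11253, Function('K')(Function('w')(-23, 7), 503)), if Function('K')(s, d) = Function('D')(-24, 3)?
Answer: 11229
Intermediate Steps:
Function('w')(z, j) = Rational(-5, 4) (Function('w')(z, j) = Mul(Rational(1, 4), -5) = Rational(-5, 4))
Function('K')(s, d) = -24
Add(11253, Function('K')(Function('w')(-23, 7), 503)) = Add(11253, -24) = 11229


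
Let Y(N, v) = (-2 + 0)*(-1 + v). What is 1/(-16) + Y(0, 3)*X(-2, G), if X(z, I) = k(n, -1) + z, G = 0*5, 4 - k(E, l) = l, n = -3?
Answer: -193/16 ≈ -12.063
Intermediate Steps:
k(E, l) = 4 - l
Y(N, v) = 2 - 2*v (Y(N, v) = -2*(-1 + v) = 2 - 2*v)
G = 0
X(z, I) = 5 + z (X(z, I) = (4 - 1*(-1)) + z = (4 + 1) + z = 5 + z)
1/(-16) + Y(0, 3)*X(-2, G) = 1/(-16) + (2 - 2*3)*(5 - 2) = -1/16 + (2 - 6)*3 = -1/16 - 4*3 = -1/16 - 12 = -193/16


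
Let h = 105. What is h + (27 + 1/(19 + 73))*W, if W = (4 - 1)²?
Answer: 32025/92 ≈ 348.10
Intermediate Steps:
W = 9 (W = 3² = 9)
h + (27 + 1/(19 + 73))*W = 105 + (27 + 1/(19 + 73))*9 = 105 + (27 + 1/92)*9 = 105 + (2485/92)*9 = 105 + 22365/92 = 32025/92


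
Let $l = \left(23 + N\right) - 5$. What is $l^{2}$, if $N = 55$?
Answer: $5329$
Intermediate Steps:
$l = 73$ ($l = \left(23 + 55\right) - 5 = 78 - 5 = 73$)
$l^{2} = 73^{2} = 5329$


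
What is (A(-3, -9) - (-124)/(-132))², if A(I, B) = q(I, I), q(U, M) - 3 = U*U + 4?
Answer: 247009/1089 ≈ 226.82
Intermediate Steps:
q(U, M) = 7 + U² (q(U, M) = 3 + (U*U + 4) = 3 + (U² + 4) = 3 + (4 + U²) = 7 + U²)
A(I, B) = 7 + I²
(A(-3, -9) - (-124)/(-132))² = ((7 + (-3)²) - (-124)/(-132))² = ((7 + 9) - (-124)*(-1)/132)² = (16 - 1*31/33)² = (16 - 31/33)² = (497/33)² = 247009/1089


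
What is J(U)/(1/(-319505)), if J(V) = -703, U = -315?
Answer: 224612015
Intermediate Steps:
J(U)/(1/(-319505)) = -703/(1/(-319505)) = -703/(-1/319505) = -703*(-319505) = 224612015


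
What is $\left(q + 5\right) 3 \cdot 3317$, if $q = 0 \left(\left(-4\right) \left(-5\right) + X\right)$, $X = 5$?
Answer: $49755$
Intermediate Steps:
$q = 0$ ($q = 0 \left(\left(-4\right) \left(-5\right) + 5\right) = 0 \left(20 + 5\right) = 0 \cdot 25 = 0$)
$\left(q + 5\right) 3 \cdot 3317 = \left(0 + 5\right) 3 \cdot 3317 = 5 \cdot 3 \cdot 3317 = 15 \cdot 3317 = 49755$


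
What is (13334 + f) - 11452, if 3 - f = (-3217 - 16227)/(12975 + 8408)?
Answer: 40326399/21383 ≈ 1885.9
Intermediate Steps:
f = 83593/21383 (f = 3 - (-3217 - 16227)/(12975 + 8408) = 3 - (-19444)/21383 = 3 - 1*(-19444/21383) = 3 + 19444/21383 = 83593/21383 ≈ 3.9093)
(13334 + f) - 11452 = (13334 + 83593/21383) - 11452 = 285204515/21383 - 11452 = 40326399/21383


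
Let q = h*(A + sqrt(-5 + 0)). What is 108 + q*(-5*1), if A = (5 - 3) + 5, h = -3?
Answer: 213 + 15*I*sqrt(5) ≈ 213.0 + 33.541*I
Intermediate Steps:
A = 7 (A = 2 + 5 = 7)
q = -21 - 3*I*sqrt(5) (q = -3*(7 + sqrt(-5 + 0)) = -3*(7 + sqrt(-5)) = -3*(7 + I*sqrt(5)) = -21 - 3*I*sqrt(5) ≈ -21.0 - 6.7082*I)
108 + q*(-5*1) = 108 + (-21 - 3*I*sqrt(5))*(-5*1) = 108 + (-21 - 3*I*sqrt(5))*(-5) = 108 + (105 + 15*I*sqrt(5)) = 213 + 15*I*sqrt(5)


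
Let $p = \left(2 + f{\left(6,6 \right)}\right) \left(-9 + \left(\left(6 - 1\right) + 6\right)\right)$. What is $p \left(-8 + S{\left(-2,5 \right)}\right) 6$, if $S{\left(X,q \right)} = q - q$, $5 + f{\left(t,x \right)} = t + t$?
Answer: $-864$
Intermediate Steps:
$f{\left(t,x \right)} = -5 + 2 t$ ($f{\left(t,x \right)} = -5 + \left(t + t\right) = -5 + 2 t$)
$S{\left(X,q \right)} = 0$
$p = 18$ ($p = \left(2 + \left(-5 + 2 \cdot 6\right)\right) \left(-9 + \left(\left(6 - 1\right) + 6\right)\right) = \left(2 + \left(-5 + 12\right)\right) \left(-9 + \left(5 + 6\right)\right) = \left(2 + 7\right) \left(-9 + 11\right) = 9 \cdot 2 = 18$)
$p \left(-8 + S{\left(-2,5 \right)}\right) 6 = 18 \left(-8 + 0\right) 6 = 18 \left(-8\right) 6 = \left(-144\right) 6 = -864$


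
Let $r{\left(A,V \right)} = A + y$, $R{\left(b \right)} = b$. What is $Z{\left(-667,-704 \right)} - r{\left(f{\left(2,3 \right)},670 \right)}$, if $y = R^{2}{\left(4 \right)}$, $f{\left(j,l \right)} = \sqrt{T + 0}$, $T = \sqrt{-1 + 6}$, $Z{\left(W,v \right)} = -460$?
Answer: $-476 - \sqrt[4]{5} \approx -477.5$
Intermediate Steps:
$T = \sqrt{5} \approx 2.2361$
$f{\left(j,l \right)} = \sqrt[4]{5}$ ($f{\left(j,l \right)} = \sqrt{\sqrt{5} + 0} = \sqrt{\sqrt{5}} = \sqrt[4]{5}$)
$y = 16$ ($y = 4^{2} = 16$)
$r{\left(A,V \right)} = 16 + A$ ($r{\left(A,V \right)} = A + 16 = 16 + A$)
$Z{\left(-667,-704 \right)} - r{\left(f{\left(2,3 \right)},670 \right)} = -460 - \left(16 + \sqrt[4]{5}\right) = -476 - \sqrt[4]{5}$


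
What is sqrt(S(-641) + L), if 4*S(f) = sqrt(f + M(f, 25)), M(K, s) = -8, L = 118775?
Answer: sqrt(475100 + I*sqrt(649))/2 ≈ 344.64 + 0.00924*I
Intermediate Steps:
S(f) = sqrt(-8 + f)/4 (S(f) = sqrt(f - 8)/4 = sqrt(-8 + f)/4)
sqrt(S(-641) + L) = sqrt(sqrt(-8 - 641)/4 + 118775) = sqrt(sqrt(-649)/4 + 118775) = sqrt((I*sqrt(649))/4 + 118775) = sqrt(I*sqrt(649)/4 + 118775) = sqrt(118775 + I*sqrt(649)/4)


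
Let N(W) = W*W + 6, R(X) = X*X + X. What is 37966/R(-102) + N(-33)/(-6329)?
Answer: 114503062/32600679 ≈ 3.5123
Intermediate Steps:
R(X) = X + X**2 (R(X) = X**2 + X = X + X**2)
N(W) = 6 + W**2 (N(W) = W**2 + 6 = 6 + W**2)
37966/R(-102) + N(-33)/(-6329) = 37966/((-102*(1 - 102))) + (6 + (-33)**2)/(-6329) = 37966/((-102*(-101))) + (6 + 1089)*(-1/6329) = 37966/10302 + 1095*(-1/6329) = 37966*(1/10302) - 1095/6329 = 18983/5151 - 1095/6329 = 114503062/32600679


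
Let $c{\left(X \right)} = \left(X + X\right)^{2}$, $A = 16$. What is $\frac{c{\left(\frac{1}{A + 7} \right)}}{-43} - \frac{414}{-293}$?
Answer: $\frac{9416086}{6664871} \approx 1.4128$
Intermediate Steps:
$c{\left(X \right)} = 4 X^{2}$ ($c{\left(X \right)} = \left(2 X\right)^{2} = 4 X^{2}$)
$\frac{c{\left(\frac{1}{A + 7} \right)}}{-43} - \frac{414}{-293} = \frac{4 \left(\frac{1}{16 + 7}\right)^{2}}{-43} - \frac{414}{-293} = 4 \left(\frac{1}{23}\right)^{2} \left(- \frac{1}{43}\right) - - \frac{414}{293} = \frac{4}{529} \left(- \frac{1}{43}\right) + \frac{414}{293} = - \frac{4}{22747} + \frac{414}{293} = \frac{9416086}{6664871}$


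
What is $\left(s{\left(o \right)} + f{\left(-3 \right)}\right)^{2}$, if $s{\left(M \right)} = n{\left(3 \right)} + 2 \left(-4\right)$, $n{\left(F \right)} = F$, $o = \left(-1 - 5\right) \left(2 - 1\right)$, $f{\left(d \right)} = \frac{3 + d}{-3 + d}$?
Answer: $25$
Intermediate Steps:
$f{\left(d \right)} = \frac{3 + d}{-3 + d}$
$o = -6$ ($o = \left(-6\right) 1 = -6$)
$s{\left(M \right)} = -5$ ($s{\left(M \right)} = 3 + 2 \left(-4\right) = 3 - 8 = -5$)
$\left(s{\left(o \right)} + f{\left(-3 \right)}\right)^{2} = \left(-5 + \frac{3 - 3}{-3 - 3}\right)^{2} = \left(-5 + \frac{1}{-6} \cdot 0\right)^{2} = \left(-5 - 0\right)^{2} = \left(-5 + 0\right)^{2} = \left(-5\right)^{2} = 25$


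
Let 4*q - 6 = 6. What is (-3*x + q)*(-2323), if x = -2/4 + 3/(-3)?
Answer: -34845/2 ≈ -17423.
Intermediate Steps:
q = 3 (q = 3/2 + (1/4)*6 = 3/2 + 3/2 = 3)
x = -3/2 (x = -2*1/4 + 3*(-1/3) = -1/2 - 1 = -3/2 ≈ -1.5000)
(-3*x + q)*(-2323) = (-3*(-3/2) + 3)*(-2323) = (9/2 + 3)*(-2323) = (15/2)*(-2323) = -34845/2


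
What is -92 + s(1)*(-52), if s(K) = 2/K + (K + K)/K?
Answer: -300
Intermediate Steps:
s(K) = 2 + 2/K (s(K) = 2/K + (2*K)/K = 2/K + 2 = 2 + 2/K)
-92 + s(1)*(-52) = -92 + (2 + 2/1)*(-52) = -92 + (2 + 2*1)*(-52) = -92 + (2 + 2)*(-52) = -92 + 4*(-52) = -92 - 208 = -300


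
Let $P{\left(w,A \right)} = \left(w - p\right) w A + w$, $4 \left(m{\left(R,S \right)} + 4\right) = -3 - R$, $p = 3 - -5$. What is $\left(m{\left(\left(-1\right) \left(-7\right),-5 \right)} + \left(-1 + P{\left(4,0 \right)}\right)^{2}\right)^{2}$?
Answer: $\frac{25}{4} \approx 6.25$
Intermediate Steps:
$p = 8$ ($p = 3 + 5 = 8$)
$m{\left(R,S \right)} = - \frac{19}{4} - \frac{R}{4}$ ($m{\left(R,S \right)} = -4 + \frac{-3 - R}{4} = -4 - \left(\frac{3}{4} + \frac{R}{4}\right) = - \frac{19}{4} - \frac{R}{4}$)
$P{\left(w,A \right)} = w + A w \left(-8 + w\right)$ ($P{\left(w,A \right)} = \left(w - 8\right) w A + w = \left(-8 + w\right) w A + w = w \left(-8 + w\right) A + w = A w \left(-8 + w\right) + w = w + A w \left(-8 + w\right)$)
$\left(m{\left(\left(-1\right) \left(-7\right),-5 \right)} + \left(-1 + P{\left(4,0 \right)}\right)^{2}\right)^{2} = \left(\left(- \frac{19}{4} - \frac{\left(-1\right) \left(-7\right)}{4}\right) + \left(-1 + 4 \left(1 - 0 + 0 \cdot 4\right)\right)^{2}\right)^{2} = \left(\left(- \frac{19}{4} - \frac{7}{4}\right) + \left(-1 + 4 \left(1 + 0 + 0\right)\right)^{2}\right)^{2} = \left(\left(- \frac{19}{4} - \frac{7}{4}\right) + \left(-1 + 4 \cdot 1\right)^{2}\right)^{2} = \left(- \frac{13}{2} + \left(-1 + 4\right)^{2}\right)^{2} = \left(- \frac{13}{2} + 3^{2}\right)^{2} = \left(- \frac{13}{2} + 9\right)^{2} = \left(\frac{5}{2}\right)^{2} = \frac{25}{4}$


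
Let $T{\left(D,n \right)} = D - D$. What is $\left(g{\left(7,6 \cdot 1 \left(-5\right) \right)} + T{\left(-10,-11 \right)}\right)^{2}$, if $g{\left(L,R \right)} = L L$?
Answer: $2401$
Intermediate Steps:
$T{\left(D,n \right)} = 0$
$g{\left(L,R \right)} = L^{2}$
$\left(g{\left(7,6 \cdot 1 \left(-5\right) \right)} + T{\left(-10,-11 \right)}\right)^{2} = \left(7^{2} + 0\right)^{2} = \left(49 + 0\right)^{2} = 49^{2} = 2401$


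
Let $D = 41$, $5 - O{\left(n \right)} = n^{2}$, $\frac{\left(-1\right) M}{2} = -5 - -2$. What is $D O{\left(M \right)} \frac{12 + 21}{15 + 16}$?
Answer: $-1353$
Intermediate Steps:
$M = 6$ ($M = - 2 \left(-5 - -2\right) = - 2 \left(-5 + 2\right) = \left(-2\right) \left(-3\right) = 6$)
$O{\left(n \right)} = 5 - n^{2}$
$D O{\left(M \right)} \frac{12 + 21}{15 + 16} = 41 \left(5 - 6^{2}\right) \frac{12 + 21}{15 + 16} = 41 \left(5 - 36\right) \frac{33}{31} = 41 \left(5 - 36\right) 33 \cdot \frac{1}{31} = 41 \left(-31\right) \frac{33}{31} = \left(-1271\right) \frac{33}{31} = -1353$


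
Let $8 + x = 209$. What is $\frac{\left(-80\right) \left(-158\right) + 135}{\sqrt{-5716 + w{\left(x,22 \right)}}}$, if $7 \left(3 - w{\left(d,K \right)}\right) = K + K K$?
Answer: $- \frac{12775 i \sqrt{283479}}{40497} \approx - 167.96 i$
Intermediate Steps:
$x = 201$ ($x = -8 + 209 = 201$)
$w{\left(d,K \right)} = 3 - \frac{K}{7} - \frac{K^{2}}{7}$ ($w{\left(d,K \right)} = 3 - \frac{K + K K}{7} = 3 - \frac{K + K^{2}}{7} = 3 - \left(\frac{K}{7} + \frac{K^{2}}{7}\right) = 3 - \frac{K}{7} - \frac{K^{2}}{7}$)
$\frac{\left(-80\right) \left(-158\right) + 135}{\sqrt{-5716 + w{\left(x,22 \right)}}} = \frac{\left(-80\right) \left(-158\right) + 135}{\sqrt{-5716 - \left(\frac{1}{7} + \frac{484}{7}\right)}} = \frac{12640 + 135}{\sqrt{-5716 - \frac{485}{7}}} = \frac{12775}{\sqrt{-5716 - \frac{485}{7}}} = \frac{12775}{\sqrt{- \frac{40497}{7}}} = \frac{12775}{\frac{1}{7} i \sqrt{283479}} = 12775 \left(- \frac{i \sqrt{283479}}{40497}\right) = - \frac{12775 i \sqrt{283479}}{40497}$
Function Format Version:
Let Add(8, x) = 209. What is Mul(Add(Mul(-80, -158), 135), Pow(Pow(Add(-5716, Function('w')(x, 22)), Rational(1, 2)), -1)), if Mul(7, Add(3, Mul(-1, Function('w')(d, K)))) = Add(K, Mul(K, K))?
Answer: Mul(Rational(-12775, 40497), I, Pow(283479, Rational(1, 2))) ≈ Mul(-167.96, I)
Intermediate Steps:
x = 201 (x = Add(-8, 209) = 201)
Function('w')(d, K) = Add(3, Mul(Rational(-1, 7), K), Mul(Rational(-1, 7), Pow(K, 2))) (Function('w')(d, K) = Add(3, Mul(Rational(-1, 7), Add(K, Mul(K, K)))) = Add(3, Mul(Rational(-1, 7), Add(K, Pow(K, 2)))) = Add(3, Add(Mul(Rational(-1, 7), K), Mul(Rational(-1, 7), Pow(K, 2)))) = Add(3, Mul(Rational(-1, 7), K), Mul(Rational(-1, 7), Pow(K, 2))))
Mul(Add(Mul(-80, -158), 135), Pow(Pow(Add(-5716, Function('w')(x, 22)), Rational(1, 2)), -1)) = Mul(Add(Mul(-80, -158), 135), Pow(Pow(Add(-5716, Add(3, Mul(Rational(-1, 7), 22), Mul(Rational(-1, 7), Pow(22, 2)))), Rational(1, 2)), -1)) = Mul(Add(12640, 135), Pow(Pow(Add(-5716, Add(3, Rational(-22, 7), Mul(Rational(-1, 7), 484))), Rational(1, 2)), -1)) = Mul(12775, Pow(Pow(Add(-5716, Add(3, Rational(-22, 7), Rational(-484, 7))), Rational(1, 2)), -1)) = Mul(12775, Pow(Pow(Add(-5716, Rational(-485, 7)), Rational(1, 2)), -1)) = Mul(12775, Pow(Pow(Rational(-40497, 7), Rational(1, 2)), -1)) = Mul(12775, Pow(Mul(Rational(1, 7), I, Pow(283479, Rational(1, 2))), -1)) = Mul(12775, Mul(Rational(-1, 40497), I, Pow(283479, Rational(1, 2)))) = Mul(Rational(-12775, 40497), I, Pow(283479, Rational(1, 2)))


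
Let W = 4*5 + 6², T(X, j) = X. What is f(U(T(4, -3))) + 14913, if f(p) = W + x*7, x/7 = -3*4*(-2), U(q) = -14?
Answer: 16145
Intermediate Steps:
W = 56 (W = 20 + 36 = 56)
x = 168 (x = 7*(-3*4*(-2)) = 7*(-12*(-2)) = 7*24 = 168)
f(p) = 1232 (f(p) = 56 + 168*7 = 56 + 1176 = 1232)
f(U(T(4, -3))) + 14913 = 1232 + 14913 = 16145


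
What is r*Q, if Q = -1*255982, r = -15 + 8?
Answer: 1791874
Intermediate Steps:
r = -7
Q = -255982
r*Q = -7*(-255982) = 1791874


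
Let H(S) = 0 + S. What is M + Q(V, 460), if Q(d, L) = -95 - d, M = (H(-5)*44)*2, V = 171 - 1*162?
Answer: -544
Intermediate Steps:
V = 9 (V = 171 - 162 = 9)
H(S) = S
M = -440 (M = -5*44*2 = -220*2 = -440)
M + Q(V, 460) = -440 + (-95 - 1*9) = -440 + (-95 - 9) = -440 - 104 = -544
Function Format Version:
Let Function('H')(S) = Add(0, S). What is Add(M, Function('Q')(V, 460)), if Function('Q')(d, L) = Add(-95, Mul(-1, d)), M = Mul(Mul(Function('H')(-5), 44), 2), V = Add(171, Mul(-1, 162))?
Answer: -544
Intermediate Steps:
V = 9 (V = Add(171, -162) = 9)
Function('H')(S) = S
M = -440 (M = Mul(Mul(-5, 44), 2) = Mul(-220, 2) = -440)
Add(M, Function('Q')(V, 460)) = Add(-440, Add(-95, Mul(-1, 9))) = Add(-440, Add(-95, -9)) = Add(-440, -104) = -544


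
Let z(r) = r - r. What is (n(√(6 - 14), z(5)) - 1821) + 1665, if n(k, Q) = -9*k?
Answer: -156 - 18*I*√2 ≈ -156.0 - 25.456*I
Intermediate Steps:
z(r) = 0
(n(√(6 - 14), z(5)) - 1821) + 1665 = (-9*√(6 - 14) - 1821) + 1665 = (-18*I*√2 - 1821) + 1665 = (-1821 - 18*I*√2) + 1665 = -156 - 18*I*√2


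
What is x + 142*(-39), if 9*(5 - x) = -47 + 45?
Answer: -49795/9 ≈ -5532.8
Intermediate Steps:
x = 47/9 (x = 5 - (-47 + 45)/9 = 5 - ⅑*(-2) = 5 + 2/9 = 47/9 ≈ 5.2222)
x + 142*(-39) = 47/9 + 142*(-39) = 47/9 - 5538 = -49795/9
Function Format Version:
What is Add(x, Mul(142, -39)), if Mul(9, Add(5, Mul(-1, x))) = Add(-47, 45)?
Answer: Rational(-49795, 9) ≈ -5532.8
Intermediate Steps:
x = Rational(47, 9) (x = Add(5, Mul(Rational(-1, 9), Add(-47, 45))) = Add(5, Mul(Rational(-1, 9), -2)) = Add(5, Rational(2, 9)) = Rational(47, 9) ≈ 5.2222)
Add(x, Mul(142, -39)) = Add(Rational(47, 9), Mul(142, -39)) = Add(Rational(47, 9), -5538) = Rational(-49795, 9)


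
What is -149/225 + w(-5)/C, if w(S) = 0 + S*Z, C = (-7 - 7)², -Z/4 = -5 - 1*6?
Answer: -19676/11025 ≈ -1.7847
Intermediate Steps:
Z = 44 (Z = -4*(-5 - 1*6) = -4*(-5 - 6) = -4*(-11) = 44)
C = 196 (C = (-14)² = 196)
w(S) = 44*S (w(S) = 0 + S*44 = 0 + 44*S = 44*S)
-149/225 + w(-5)/C = -149/225 + (44*(-5))/196 = -149*1/225 - 220*1/196 = -149/225 - 55/49 = -19676/11025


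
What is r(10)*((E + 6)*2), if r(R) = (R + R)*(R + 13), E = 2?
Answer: 7360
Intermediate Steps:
r(R) = 2*R*(13 + R) (r(R) = (2*R)*(13 + R) = 2*R*(13 + R))
r(10)*((E + 6)*2) = (2*10*(13 + 10))*((2 + 6)*2) = (2*10*23)*(8*2) = 460*16 = 7360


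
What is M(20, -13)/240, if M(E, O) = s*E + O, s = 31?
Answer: 607/240 ≈ 2.5292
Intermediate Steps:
M(E, O) = O + 31*E (M(E, O) = 31*E + O = O + 31*E)
M(20, -13)/240 = (-13 + 31*20)/240 = (-13 + 620)*(1/240) = 607*(1/240) = 607/240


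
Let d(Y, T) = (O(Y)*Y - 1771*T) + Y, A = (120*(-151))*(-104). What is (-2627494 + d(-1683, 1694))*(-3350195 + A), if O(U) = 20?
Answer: 8300213596365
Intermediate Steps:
A = 1884480 (A = -18120*(-104) = 1884480)
d(Y, T) = -1771*T + 21*Y (d(Y, T) = (20*Y - 1771*T) + Y = (-1771*T + 20*Y) + Y = -1771*T + 21*Y)
(-2627494 + d(-1683, 1694))*(-3350195 + A) = (-2627494 + (-1771*1694 + 21*(-1683)))*(-3350195 + 1884480) = (-2627494 + (-3000074 - 35343))*(-1465715) = (-2627494 - 3035417)*(-1465715) = -5662911*(-1465715) = 8300213596365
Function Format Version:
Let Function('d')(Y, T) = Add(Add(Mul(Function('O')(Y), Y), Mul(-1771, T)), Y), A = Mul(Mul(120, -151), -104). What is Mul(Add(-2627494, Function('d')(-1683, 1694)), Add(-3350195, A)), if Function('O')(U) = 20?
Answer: 8300213596365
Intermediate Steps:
A = 1884480 (A = Mul(-18120, -104) = 1884480)
Function('d')(Y, T) = Add(Mul(-1771, T), Mul(21, Y)) (Function('d')(Y, T) = Add(Add(Mul(20, Y), Mul(-1771, T)), Y) = Add(Add(Mul(-1771, T), Mul(20, Y)), Y) = Add(Mul(-1771, T), Mul(21, Y)))
Mul(Add(-2627494, Function('d')(-1683, 1694)), Add(-3350195, A)) = Mul(Add(-2627494, Add(Mul(-1771, 1694), Mul(21, -1683))), Add(-3350195, 1884480)) = Mul(Add(-2627494, Add(-3000074, -35343)), -1465715) = Mul(Add(-2627494, -3035417), -1465715) = Mul(-5662911, -1465715) = 8300213596365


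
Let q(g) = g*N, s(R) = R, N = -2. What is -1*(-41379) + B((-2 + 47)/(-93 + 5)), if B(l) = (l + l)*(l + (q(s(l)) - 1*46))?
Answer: 160399623/3872 ≈ 41426.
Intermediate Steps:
q(g) = -2*g (q(g) = g*(-2) = -2*g)
B(l) = 2*l*(-46 - l) (B(l) = (l + l)*(l + (-2*l - 1*46)) = (2*l)*(l + (-2*l - 46)) = (2*l)*(l + (-46 - 2*l)) = (2*l)*(-46 - l) = 2*l*(-46 - l))
-1*(-41379) + B((-2 + 47)/(-93 + 5)) = -1*(-41379) - 2*(-2 + 47)/(-93 + 5)*(46 + (-2 + 47)/(-93 + 5)) = 41379 - 2*45/(-88)*(46 + 45/(-88)) = 41379 - 2*45*(-1/88)*(46 + 45*(-1/88)) = 41379 - 2*(-45/88)*(46 - 45/88) = 41379 - 2*(-45/88)*4003/88 = 41379 + 180135/3872 = 160399623/3872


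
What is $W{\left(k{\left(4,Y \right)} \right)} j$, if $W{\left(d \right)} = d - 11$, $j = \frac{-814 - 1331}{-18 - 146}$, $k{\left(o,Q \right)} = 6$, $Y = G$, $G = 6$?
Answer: $- \frac{10725}{164} \approx -65.396$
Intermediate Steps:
$Y = 6$
$j = \frac{2145}{164}$ ($j = - \frac{2145}{-164} = \left(-2145\right) \left(- \frac{1}{164}\right) = \frac{2145}{164} \approx 13.079$)
$W{\left(d \right)} = -11 + d$
$W{\left(k{\left(4,Y \right)} \right)} j = \left(-11 + 6\right) \frac{2145}{164} = \left(-5\right) \frac{2145}{164} = - \frac{10725}{164}$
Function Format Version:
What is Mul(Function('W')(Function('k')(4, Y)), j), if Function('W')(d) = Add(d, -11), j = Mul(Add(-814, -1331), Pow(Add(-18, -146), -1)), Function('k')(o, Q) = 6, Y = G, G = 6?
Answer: Rational(-10725, 164) ≈ -65.396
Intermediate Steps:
Y = 6
j = Rational(2145, 164) (j = Mul(-2145, Pow(-164, -1)) = Mul(-2145, Rational(-1, 164)) = Rational(2145, 164) ≈ 13.079)
Function('W')(d) = Add(-11, d)
Mul(Function('W')(Function('k')(4, Y)), j) = Mul(Add(-11, 6), Rational(2145, 164)) = Mul(-5, Rational(2145, 164)) = Rational(-10725, 164)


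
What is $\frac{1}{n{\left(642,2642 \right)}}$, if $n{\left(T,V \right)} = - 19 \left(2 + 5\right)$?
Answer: $- \frac{1}{133} \approx -0.0075188$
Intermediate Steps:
$n{\left(T,V \right)} = -133$ ($n{\left(T,V \right)} = \left(-19\right) 7 = -133$)
$\frac{1}{n{\left(642,2642 \right)}} = \frac{1}{-133} = - \frac{1}{133}$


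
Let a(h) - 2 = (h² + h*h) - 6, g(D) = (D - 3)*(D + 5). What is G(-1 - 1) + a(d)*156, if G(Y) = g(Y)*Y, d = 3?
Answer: 2214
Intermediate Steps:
g(D) = (-3 + D)*(5 + D)
G(Y) = Y*(-15 + Y² + 2*Y) (G(Y) = (-15 + Y² + 2*Y)*Y = Y*(-15 + Y² + 2*Y))
a(h) = -4 + 2*h² (a(h) = 2 + ((h² + h*h) - 6) = 2 + ((h² + h²) - 6) = 2 + (2*h² - 6) = 2 + (-6 + 2*h²) = -4 + 2*h²)
G(-1 - 1) + a(d)*156 = (-1 - 1)*(-15 + (-1 - 1)² + 2*(-1 - 1)) + (-4 + 2*3²)*156 = -2*(-15 + (-2)² + 2*(-2)) + (-4 + 2*9)*156 = -2*(-15 + 4 - 4) + (-4 + 18)*156 = -2*(-15) + 14*156 = 30 + 2184 = 2214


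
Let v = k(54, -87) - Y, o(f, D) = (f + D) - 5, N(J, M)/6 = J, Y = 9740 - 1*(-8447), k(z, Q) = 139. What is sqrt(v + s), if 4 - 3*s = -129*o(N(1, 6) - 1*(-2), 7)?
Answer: 5*I*sqrt(6342)/3 ≈ 132.73*I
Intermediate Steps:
Y = 18187 (Y = 9740 + 8447 = 18187)
N(J, M) = 6*J
o(f, D) = -5 + D + f (o(f, D) = (D + f) - 5 = -5 + D + f)
v = -18048 (v = 139 - 1*18187 = 139 - 18187 = -18048)
s = 1294/3 (s = 4/3 - (-43)*(-5 + 7 + (6*1 - 1*(-2))) = 4/3 - (-43)*(-5 + 7 + (6 + 2)) = 4/3 - (-43)*(-5 + 7 + 8) = 4/3 - (-43)*10 = 4/3 - 1/3*(-1290) = 4/3 + 430 = 1294/3 ≈ 431.33)
sqrt(v + s) = sqrt(-18048 + 1294/3) = sqrt(-52850/3) = 5*I*sqrt(6342)/3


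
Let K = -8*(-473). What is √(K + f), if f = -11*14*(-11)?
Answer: √5478 ≈ 74.014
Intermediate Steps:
f = 1694 (f = -154*(-11) = 1694)
K = 3784
√(K + f) = √(3784 + 1694) = √5478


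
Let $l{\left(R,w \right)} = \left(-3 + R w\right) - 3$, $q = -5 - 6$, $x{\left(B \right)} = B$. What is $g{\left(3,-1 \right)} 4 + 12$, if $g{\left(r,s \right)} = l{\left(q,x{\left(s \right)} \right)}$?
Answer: $32$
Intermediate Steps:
$q = -11$ ($q = -5 - 6 = -11$)
$l{\left(R,w \right)} = -6 + R w$
$g{\left(r,s \right)} = -6 - 11 s$
$g{\left(3,-1 \right)} 4 + 12 = \left(-6 - -11\right) 4 + 12 = \left(-6 + 11\right) 4 + 12 = 5 \cdot 4 + 12 = 20 + 12 = 32$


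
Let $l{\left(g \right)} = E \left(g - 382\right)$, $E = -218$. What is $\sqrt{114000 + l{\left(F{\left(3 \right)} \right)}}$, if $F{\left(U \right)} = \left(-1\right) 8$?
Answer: $2 \sqrt{49755} \approx 446.12$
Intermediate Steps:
$F{\left(U \right)} = -8$
$l{\left(g \right)} = 83276 - 218 g$ ($l{\left(g \right)} = - 218 \left(g - 382\right) = - 218 \left(-382 + g\right) = 83276 - 218 g$)
$\sqrt{114000 + l{\left(F{\left(3 \right)} \right)}} = \sqrt{114000 + \left(83276 - -1744\right)} = \sqrt{114000 + \left(83276 + 1744\right)} = \sqrt{114000 + 85020} = \sqrt{199020} = 2 \sqrt{49755}$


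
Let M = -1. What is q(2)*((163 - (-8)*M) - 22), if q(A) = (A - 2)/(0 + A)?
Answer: 0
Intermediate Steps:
q(A) = (-2 + A)/A
q(2)*((163 - (-8)*M) - 22) = ((-2 + 2)/2)*((163 - (-8)*(-1)) - 22) = ((½)*0)*((163 - 1*8) - 22) = 0*((163 - 8) - 22) = 0*(155 - 22) = 0*133 = 0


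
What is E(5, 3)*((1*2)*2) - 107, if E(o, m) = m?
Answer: -95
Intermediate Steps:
E(5, 3)*((1*2)*2) - 107 = 3*((1*2)*2) - 107 = 3*(2*2) - 107 = 3*4 - 107 = 12 - 107 = -95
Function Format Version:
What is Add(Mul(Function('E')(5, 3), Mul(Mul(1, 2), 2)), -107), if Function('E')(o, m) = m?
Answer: -95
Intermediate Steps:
Add(Mul(Function('E')(5, 3), Mul(Mul(1, 2), 2)), -107) = Add(Mul(3, Mul(Mul(1, 2), 2)), -107) = Add(Mul(3, Mul(2, 2)), -107) = Add(Mul(3, 4), -107) = Add(12, -107) = -95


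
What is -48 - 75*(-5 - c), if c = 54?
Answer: 4377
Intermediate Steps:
-48 - 75*(-5 - c) = -48 - 75*(-5 - 1*54) = -48 - 75*(-5 - 54) = -48 - 75*(-59) = -48 + 4425 = 4377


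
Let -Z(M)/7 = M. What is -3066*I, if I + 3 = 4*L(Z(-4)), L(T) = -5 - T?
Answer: 413910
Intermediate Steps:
Z(M) = -7*M
I = -135 (I = -3 + 4*(-5 - (-7)*(-4)) = -3 + 4*(-5 - 1*28) = -3 + 4*(-5 - 28) = -3 + 4*(-33) = -3 - 132 = -135)
-3066*I = -3066*(-135) = 413910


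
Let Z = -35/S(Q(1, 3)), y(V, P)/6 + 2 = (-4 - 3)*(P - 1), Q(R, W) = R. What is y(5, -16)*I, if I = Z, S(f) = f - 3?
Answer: 12285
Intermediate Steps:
S(f) = -3 + f
y(V, P) = 30 - 42*P (y(V, P) = -12 + 6*((-4 - 3)*(P - 1)) = -12 + 6*(-7*(-1 + P)) = -12 + 6*(7 - 7*P) = -12 + (42 - 42*P) = 30 - 42*P)
Z = 35/2 (Z = -35/(-3 + 1) = -35/(-2) = -35*(-1/2) = 35/2 ≈ 17.500)
I = 35/2 ≈ 17.500
y(5, -16)*I = (30 - 42*(-16))*(35/2) = (30 + 672)*(35/2) = 702*(35/2) = 12285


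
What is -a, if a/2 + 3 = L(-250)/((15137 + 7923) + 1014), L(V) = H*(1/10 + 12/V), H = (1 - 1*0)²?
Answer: 18055487/3009250 ≈ 6.0000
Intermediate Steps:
H = 1 (H = (1 + 0)² = 1² = 1)
L(V) = ⅒ + 12/V (L(V) = 1*(1/10 + 12/V) = 1*(1*(⅒) + 12/V) = 1*(⅒ + 12/V) = ⅒ + 12/V)
a = -18055487/3009250 (a = -6 + 2*(((⅒)*(120 - 250)/(-250))/((15137 + 7923) + 1014)) = -6 + 2*(((⅒)*(-1/250)*(-130))/(23060 + 1014)) = -6 + 2*((13/250)/24074) = -6 + 2*((13/250)*(1/24074)) = -6 + 2*(13/6018500) = -6 + 13/3009250 = -18055487/3009250 ≈ -6.0000)
-a = -1*(-18055487/3009250) = 18055487/3009250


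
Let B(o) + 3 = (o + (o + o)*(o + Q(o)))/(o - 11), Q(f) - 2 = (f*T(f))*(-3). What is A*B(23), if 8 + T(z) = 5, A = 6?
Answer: 10659/2 ≈ 5329.5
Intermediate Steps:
T(z) = -3 (T(z) = -8 + 5 = -3)
Q(f) = 2 + 9*f (Q(f) = 2 + (f*(-3))*(-3) = 2 - 3*f*(-3) = 2 + 9*f)
B(o) = -3 + (o + 2*o*(2 + 10*o))/(-11 + o) (B(o) = -3 + (o + (o + o)*(o + (2 + 9*o)))/(o - 11) = -3 + (o + (2*o)*(2 + 10*o))/(-11 + o) = -3 + (o + 2*o*(2 + 10*o))/(-11 + o))
A*B(23) = 6*((33 + 2*23 + 20*23²)/(-11 + 23)) = 6*((33 + 46 + 20*529)/12) = 6*((33 + 46 + 10580)/12) = 6*((1/12)*10659) = 6*(3553/4) = 10659/2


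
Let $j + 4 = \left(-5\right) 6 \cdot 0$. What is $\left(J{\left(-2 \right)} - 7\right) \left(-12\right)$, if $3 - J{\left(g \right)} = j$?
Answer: $0$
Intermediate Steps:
$j = -4$ ($j = -4 + \left(-5\right) 6 \cdot 0 = -4 - 0 = -4 + 0 = -4$)
$J{\left(g \right)} = 7$ ($J{\left(g \right)} = 3 - -4 = 3 + 4 = 7$)
$\left(J{\left(-2 \right)} - 7\right) \left(-12\right) = \left(7 - 7\right) \left(-12\right) = 0 \left(-12\right) = 0$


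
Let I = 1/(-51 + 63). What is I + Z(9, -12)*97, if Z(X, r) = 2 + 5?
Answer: 8149/12 ≈ 679.08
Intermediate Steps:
Z(X, r) = 7
I = 1/12 ≈ 0.083333
I + Z(9, -12)*97 = 1/12 + 7*97 = 1/12 + 679 = 8149/12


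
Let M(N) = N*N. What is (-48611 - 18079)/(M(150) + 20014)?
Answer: -33345/21257 ≈ -1.5687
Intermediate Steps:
M(N) = N²
(-48611 - 18079)/(M(150) + 20014) = (-48611 - 18079)/(150² + 20014) = -66690/(22500 + 20014) = -66690/42514 = -66690*1/42514 = -33345/21257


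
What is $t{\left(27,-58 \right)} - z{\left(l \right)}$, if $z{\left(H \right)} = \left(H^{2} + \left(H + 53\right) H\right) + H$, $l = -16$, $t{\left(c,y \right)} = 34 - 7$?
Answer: $379$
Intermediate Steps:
$t{\left(c,y \right)} = 27$ ($t{\left(c,y \right)} = 34 - 7 = 27$)
$z{\left(H \right)} = H + H^{2} + H \left(53 + H\right)$ ($z{\left(H \right)} = \left(H^{2} + \left(53 + H\right) H\right) + H = \left(H^{2} + H \left(53 + H\right)\right) + H = H + H^{2} + H \left(53 + H\right)$)
$t{\left(27,-58 \right)} - z{\left(l \right)} = 27 - 2 \left(-16\right) \left(27 - 16\right) = 27 - 2 \left(-16\right) 11 = 27 - -352 = 27 + 352 = 379$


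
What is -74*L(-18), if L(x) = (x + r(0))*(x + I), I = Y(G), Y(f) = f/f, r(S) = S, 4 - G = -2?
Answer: -22644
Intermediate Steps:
G = 6 (G = 4 - 1*(-2) = 4 + 2 = 6)
Y(f) = 1
I = 1
L(x) = x*(1 + x) (L(x) = (x + 0)*(x + 1) = x*(1 + x))
-74*L(-18) = -(-1332)*(1 - 18) = -(-1332)*(-17) = -74*306 = -22644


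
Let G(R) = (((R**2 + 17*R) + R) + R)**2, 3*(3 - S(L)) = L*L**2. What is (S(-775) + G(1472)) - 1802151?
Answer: 14451269102443/3 ≈ 4.8171e+12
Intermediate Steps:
S(L) = 3 - L**3/3 (S(L) = 3 - L*L**2/3 = 3 - L**3/3)
G(R) = (R**2 + 19*R)**2 (G(R) = ((R**2 + 18*R) + R)**2 = (R**2 + 19*R)**2)
(S(-775) + G(1472)) - 1802151 = ((3 - 1/3*(-775)**3) + 1472**2*(19 + 1472)**2) - 1802151 = ((3 - 1/3*(-465484375)) + 2166784*1491**2) - 1802151 = ((3 + 465484375/3) + 2166784*2223081) - 1802151 = (465484384/3 + 4816936341504) - 1802151 = 14451274508896/3 - 1802151 = 14451269102443/3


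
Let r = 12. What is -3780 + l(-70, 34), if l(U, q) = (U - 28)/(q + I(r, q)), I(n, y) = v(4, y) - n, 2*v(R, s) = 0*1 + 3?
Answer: -177856/47 ≈ -3784.2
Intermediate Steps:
v(R, s) = 3/2 (v(R, s) = (0*1 + 3)/2 = (0 + 3)/2 = (½)*3 = 3/2)
I(n, y) = 3/2 - n
l(U, q) = (-28 + U)/(-21/2 + q) (l(U, q) = (U - 28)/(q + (3/2 - 1*12)) = (-28 + U)/(q + (3/2 - 12)) = (-28 + U)/(q - 21/2) = (-28 + U)/(-21/2 + q))
-3780 + l(-70, 34) = -3780 + 2*(-28 - 70)/(-21 + 2*34) = -3780 + 2*(-98)/(-21 + 68) = -3780 + 2*(-98)/47 = -3780 + 2*(1/47)*(-98) = -3780 - 196/47 = -177856/47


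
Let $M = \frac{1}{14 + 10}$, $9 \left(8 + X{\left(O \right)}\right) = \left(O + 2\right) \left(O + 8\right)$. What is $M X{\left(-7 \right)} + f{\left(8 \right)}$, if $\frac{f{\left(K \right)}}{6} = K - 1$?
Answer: $\frac{8995}{216} \approx 41.643$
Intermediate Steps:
$X{\left(O \right)} = -8 + \frac{\left(2 + O\right) \left(8 + O\right)}{9}$ ($X{\left(O \right)} = -8 + \frac{\left(O + 2\right) \left(O + 8\right)}{9} = -8 + \frac{\left(2 + O\right) \left(8 + O\right)}{9}$)
$f{\left(K \right)} = -6 + 6 K$ ($f{\left(K \right)} = 6 \left(K - 1\right) = 6 \left(-1 + K\right) = -6 + 6 K$)
$M = \frac{1}{24} \approx 0.041667$
$M X{\left(-7 \right)} + f{\left(8 \right)} = \frac{- \frac{56}{9} + \frac{\left(-7\right)^{2}}{9} + \frac{10}{9} \left(-7\right)}{24} + \left(-6 + 6 \cdot 8\right) = \frac{- \frac{56}{9} + \frac{1}{9} \cdot 49 - \frac{70}{9}}{24} + \left(-6 + 48\right) = \frac{- \frac{56}{9} + \frac{49}{9} - \frac{70}{9}}{24} + 42 = \frac{1}{24} \left(- \frac{77}{9}\right) + 42 = - \frac{77}{216} + 42 = \frac{8995}{216}$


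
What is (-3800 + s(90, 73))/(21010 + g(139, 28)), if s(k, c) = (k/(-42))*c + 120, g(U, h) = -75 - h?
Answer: -26855/146349 ≈ -0.18350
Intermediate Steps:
s(k, c) = 120 - c*k/42 (s(k, c) = (-k/42)*c + 120 = -c*k/42 + 120 = 120 - c*k/42)
(-3800 + s(90, 73))/(21010 + g(139, 28)) = (-3800 + (120 - 1/42*73*90))/(21010 + (-75 - 1*28)) = (-3800 + (120 - 1095/7))/(21010 + (-75 - 28)) = (-3800 - 255/7)/(21010 - 103) = -26855/7/20907 = -26855/7*1/20907 = -26855/146349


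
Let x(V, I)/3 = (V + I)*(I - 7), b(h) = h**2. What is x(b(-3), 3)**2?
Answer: 20736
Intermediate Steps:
x(V, I) = 3*(-7 + I)*(I + V) (x(V, I) = 3*((V + I)*(I - 7)) = 3*((I + V)*(-7 + I)) = 3*((-7 + I)*(I + V)) = 3*(-7 + I)*(I + V))
x(b(-3), 3)**2 = (-21*3 - 21*(-3)**2 + 3*3**2 + 3*3*(-3)**2)**2 = (-63 - 21*9 + 3*9 + 3*3*9)**2 = (-63 - 189 + 27 + 81)**2 = (-144)**2 = 20736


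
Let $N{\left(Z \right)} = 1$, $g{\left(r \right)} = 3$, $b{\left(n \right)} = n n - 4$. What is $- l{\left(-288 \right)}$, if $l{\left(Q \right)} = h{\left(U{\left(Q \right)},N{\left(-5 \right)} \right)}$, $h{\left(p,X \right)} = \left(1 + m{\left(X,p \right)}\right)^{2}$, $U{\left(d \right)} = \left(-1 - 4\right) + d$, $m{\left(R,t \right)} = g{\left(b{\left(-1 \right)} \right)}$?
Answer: $-16$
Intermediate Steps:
$b{\left(n \right)} = -4 + n^{2}$ ($b{\left(n \right)} = n^{2} - 4 = -4 + n^{2}$)
$m{\left(R,t \right)} = 3$
$U{\left(d \right)} = -5 + d$
$h{\left(p,X \right)} = 16$ ($h{\left(p,X \right)} = \left(1 + 3\right)^{2} = 4^{2} = 16$)
$l{\left(Q \right)} = 16$
$- l{\left(-288 \right)} = \left(-1\right) 16 = -16$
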